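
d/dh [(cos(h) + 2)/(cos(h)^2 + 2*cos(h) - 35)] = (cos(h)^2 + 4*cos(h) + 39)*sin(h)/(cos(h)^2 + 2*cos(h) - 35)^2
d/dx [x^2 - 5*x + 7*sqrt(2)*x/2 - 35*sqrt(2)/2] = 2*x - 5 + 7*sqrt(2)/2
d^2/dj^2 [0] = 0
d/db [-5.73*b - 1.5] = -5.73000000000000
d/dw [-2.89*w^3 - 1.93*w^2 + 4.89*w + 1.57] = -8.67*w^2 - 3.86*w + 4.89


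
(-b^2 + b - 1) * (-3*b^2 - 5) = 3*b^4 - 3*b^3 + 8*b^2 - 5*b + 5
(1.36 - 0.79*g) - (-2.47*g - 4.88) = 1.68*g + 6.24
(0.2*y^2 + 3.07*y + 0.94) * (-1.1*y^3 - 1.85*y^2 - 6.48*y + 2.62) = -0.22*y^5 - 3.747*y^4 - 8.0095*y^3 - 21.1086*y^2 + 1.9522*y + 2.4628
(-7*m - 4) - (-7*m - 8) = 4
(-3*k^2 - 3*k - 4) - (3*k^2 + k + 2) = -6*k^2 - 4*k - 6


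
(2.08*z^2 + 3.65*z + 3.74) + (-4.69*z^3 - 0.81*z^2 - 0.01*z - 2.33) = -4.69*z^3 + 1.27*z^2 + 3.64*z + 1.41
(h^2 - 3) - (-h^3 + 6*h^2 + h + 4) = h^3 - 5*h^2 - h - 7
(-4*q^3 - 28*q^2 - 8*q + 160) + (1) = -4*q^3 - 28*q^2 - 8*q + 161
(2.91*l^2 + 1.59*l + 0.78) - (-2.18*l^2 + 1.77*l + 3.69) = 5.09*l^2 - 0.18*l - 2.91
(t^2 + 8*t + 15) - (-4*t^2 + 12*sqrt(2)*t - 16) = 5*t^2 - 12*sqrt(2)*t + 8*t + 31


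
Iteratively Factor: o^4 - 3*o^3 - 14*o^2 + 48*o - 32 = (o - 4)*(o^3 + o^2 - 10*o + 8) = (o - 4)*(o - 1)*(o^2 + 2*o - 8) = (o - 4)*(o - 1)*(o + 4)*(o - 2)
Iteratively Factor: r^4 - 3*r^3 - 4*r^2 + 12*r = (r)*(r^3 - 3*r^2 - 4*r + 12) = r*(r - 2)*(r^2 - r - 6) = r*(r - 2)*(r + 2)*(r - 3)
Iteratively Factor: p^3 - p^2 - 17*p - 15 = (p - 5)*(p^2 + 4*p + 3) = (p - 5)*(p + 1)*(p + 3)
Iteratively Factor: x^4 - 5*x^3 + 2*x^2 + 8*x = (x + 1)*(x^3 - 6*x^2 + 8*x) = (x - 2)*(x + 1)*(x^2 - 4*x) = (x - 4)*(x - 2)*(x + 1)*(x)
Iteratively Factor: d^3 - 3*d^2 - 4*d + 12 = (d - 3)*(d^2 - 4) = (d - 3)*(d + 2)*(d - 2)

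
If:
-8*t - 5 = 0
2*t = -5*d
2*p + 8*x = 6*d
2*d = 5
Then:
No Solution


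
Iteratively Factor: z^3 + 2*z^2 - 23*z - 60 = (z - 5)*(z^2 + 7*z + 12) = (z - 5)*(z + 3)*(z + 4)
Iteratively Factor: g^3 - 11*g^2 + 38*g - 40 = (g - 4)*(g^2 - 7*g + 10) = (g - 4)*(g - 2)*(g - 5)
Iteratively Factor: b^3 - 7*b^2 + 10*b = (b - 2)*(b^2 - 5*b) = b*(b - 2)*(b - 5)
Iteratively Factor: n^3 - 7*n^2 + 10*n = (n)*(n^2 - 7*n + 10) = n*(n - 5)*(n - 2)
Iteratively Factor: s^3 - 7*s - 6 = (s + 1)*(s^2 - s - 6) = (s + 1)*(s + 2)*(s - 3)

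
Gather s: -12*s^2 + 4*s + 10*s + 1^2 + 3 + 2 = -12*s^2 + 14*s + 6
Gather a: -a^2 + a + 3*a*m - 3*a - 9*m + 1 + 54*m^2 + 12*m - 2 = -a^2 + a*(3*m - 2) + 54*m^2 + 3*m - 1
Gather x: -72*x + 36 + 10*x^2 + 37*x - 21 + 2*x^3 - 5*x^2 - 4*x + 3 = 2*x^3 + 5*x^2 - 39*x + 18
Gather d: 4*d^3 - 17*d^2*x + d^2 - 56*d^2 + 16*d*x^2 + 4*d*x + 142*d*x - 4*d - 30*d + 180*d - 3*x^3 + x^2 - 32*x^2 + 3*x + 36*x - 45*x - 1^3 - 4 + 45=4*d^3 + d^2*(-17*x - 55) + d*(16*x^2 + 146*x + 146) - 3*x^3 - 31*x^2 - 6*x + 40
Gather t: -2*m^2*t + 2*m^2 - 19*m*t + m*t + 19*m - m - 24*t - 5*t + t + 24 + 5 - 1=2*m^2 + 18*m + t*(-2*m^2 - 18*m - 28) + 28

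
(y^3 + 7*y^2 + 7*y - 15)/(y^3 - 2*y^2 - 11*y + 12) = (y + 5)/(y - 4)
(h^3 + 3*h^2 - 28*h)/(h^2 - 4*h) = h + 7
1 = 1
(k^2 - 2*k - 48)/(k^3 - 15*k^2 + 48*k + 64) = (k + 6)/(k^2 - 7*k - 8)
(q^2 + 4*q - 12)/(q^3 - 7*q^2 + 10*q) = (q + 6)/(q*(q - 5))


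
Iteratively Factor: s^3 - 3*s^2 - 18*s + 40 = (s - 2)*(s^2 - s - 20) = (s - 2)*(s + 4)*(s - 5)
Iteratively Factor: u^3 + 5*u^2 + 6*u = (u)*(u^2 + 5*u + 6) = u*(u + 3)*(u + 2)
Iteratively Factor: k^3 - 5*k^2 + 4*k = (k)*(k^2 - 5*k + 4) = k*(k - 1)*(k - 4)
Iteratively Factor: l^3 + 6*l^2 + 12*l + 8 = (l + 2)*(l^2 + 4*l + 4) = (l + 2)^2*(l + 2)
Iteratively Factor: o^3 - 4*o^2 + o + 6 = (o - 3)*(o^2 - o - 2) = (o - 3)*(o - 2)*(o + 1)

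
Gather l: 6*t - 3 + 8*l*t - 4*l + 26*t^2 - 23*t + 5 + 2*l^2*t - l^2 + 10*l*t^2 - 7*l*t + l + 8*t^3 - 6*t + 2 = l^2*(2*t - 1) + l*(10*t^2 + t - 3) + 8*t^3 + 26*t^2 - 23*t + 4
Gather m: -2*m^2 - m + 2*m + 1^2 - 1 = -2*m^2 + m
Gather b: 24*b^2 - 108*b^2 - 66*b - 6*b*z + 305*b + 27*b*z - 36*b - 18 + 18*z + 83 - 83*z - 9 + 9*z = -84*b^2 + b*(21*z + 203) - 56*z + 56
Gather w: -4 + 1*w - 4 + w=2*w - 8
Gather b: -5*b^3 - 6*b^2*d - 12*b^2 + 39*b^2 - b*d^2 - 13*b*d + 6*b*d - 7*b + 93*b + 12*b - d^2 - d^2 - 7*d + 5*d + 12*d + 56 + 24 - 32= -5*b^3 + b^2*(27 - 6*d) + b*(-d^2 - 7*d + 98) - 2*d^2 + 10*d + 48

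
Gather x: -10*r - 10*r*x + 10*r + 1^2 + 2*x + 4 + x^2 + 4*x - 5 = x^2 + x*(6 - 10*r)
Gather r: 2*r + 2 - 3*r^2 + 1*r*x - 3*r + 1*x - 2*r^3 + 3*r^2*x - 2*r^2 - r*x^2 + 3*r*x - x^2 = -2*r^3 + r^2*(3*x - 5) + r*(-x^2 + 4*x - 1) - x^2 + x + 2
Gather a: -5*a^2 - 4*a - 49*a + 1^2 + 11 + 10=-5*a^2 - 53*a + 22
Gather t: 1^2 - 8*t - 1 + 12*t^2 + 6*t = 12*t^2 - 2*t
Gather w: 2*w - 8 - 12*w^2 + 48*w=-12*w^2 + 50*w - 8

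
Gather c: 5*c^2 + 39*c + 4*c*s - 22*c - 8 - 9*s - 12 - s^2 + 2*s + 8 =5*c^2 + c*(4*s + 17) - s^2 - 7*s - 12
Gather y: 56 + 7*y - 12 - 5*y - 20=2*y + 24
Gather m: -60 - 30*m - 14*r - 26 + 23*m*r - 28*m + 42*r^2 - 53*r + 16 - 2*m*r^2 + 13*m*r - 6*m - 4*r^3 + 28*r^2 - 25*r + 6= m*(-2*r^2 + 36*r - 64) - 4*r^3 + 70*r^2 - 92*r - 64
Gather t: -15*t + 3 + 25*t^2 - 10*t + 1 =25*t^2 - 25*t + 4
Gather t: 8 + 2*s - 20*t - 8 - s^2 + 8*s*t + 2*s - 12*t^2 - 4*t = -s^2 + 4*s - 12*t^2 + t*(8*s - 24)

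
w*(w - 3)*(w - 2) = w^3 - 5*w^2 + 6*w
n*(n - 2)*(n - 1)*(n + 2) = n^4 - n^3 - 4*n^2 + 4*n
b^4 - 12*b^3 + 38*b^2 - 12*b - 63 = (b - 7)*(b - 3)^2*(b + 1)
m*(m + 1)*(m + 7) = m^3 + 8*m^2 + 7*m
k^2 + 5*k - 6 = (k - 1)*(k + 6)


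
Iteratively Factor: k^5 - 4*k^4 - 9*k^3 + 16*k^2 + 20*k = (k - 5)*(k^4 + k^3 - 4*k^2 - 4*k) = (k - 5)*(k + 2)*(k^3 - k^2 - 2*k) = (k - 5)*(k - 2)*(k + 2)*(k^2 + k) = (k - 5)*(k - 2)*(k + 1)*(k + 2)*(k)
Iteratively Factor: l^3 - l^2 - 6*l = (l)*(l^2 - l - 6) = l*(l - 3)*(l + 2)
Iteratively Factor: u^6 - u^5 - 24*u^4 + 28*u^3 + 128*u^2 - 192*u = (u)*(u^5 - u^4 - 24*u^3 + 28*u^2 + 128*u - 192) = u*(u - 4)*(u^4 + 3*u^3 - 12*u^2 - 20*u + 48) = u*(u - 4)*(u + 4)*(u^3 - u^2 - 8*u + 12) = u*(u - 4)*(u - 2)*(u + 4)*(u^2 + u - 6) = u*(u - 4)*(u - 2)^2*(u + 4)*(u + 3)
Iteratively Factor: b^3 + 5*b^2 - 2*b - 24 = (b - 2)*(b^2 + 7*b + 12) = (b - 2)*(b + 4)*(b + 3)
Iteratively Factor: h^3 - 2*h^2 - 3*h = (h)*(h^2 - 2*h - 3) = h*(h - 3)*(h + 1)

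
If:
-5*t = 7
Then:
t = -7/5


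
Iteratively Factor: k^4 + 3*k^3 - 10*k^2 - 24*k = (k + 4)*(k^3 - k^2 - 6*k) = (k - 3)*(k + 4)*(k^2 + 2*k) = k*(k - 3)*(k + 4)*(k + 2)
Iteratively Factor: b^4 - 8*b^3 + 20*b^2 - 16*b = (b - 4)*(b^3 - 4*b^2 + 4*b) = b*(b - 4)*(b^2 - 4*b + 4) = b*(b - 4)*(b - 2)*(b - 2)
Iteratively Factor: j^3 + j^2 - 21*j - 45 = (j + 3)*(j^2 - 2*j - 15) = (j - 5)*(j + 3)*(j + 3)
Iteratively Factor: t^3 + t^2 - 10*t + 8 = (t - 1)*(t^2 + 2*t - 8) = (t - 2)*(t - 1)*(t + 4)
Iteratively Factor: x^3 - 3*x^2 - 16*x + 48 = (x - 4)*(x^2 + x - 12) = (x - 4)*(x - 3)*(x + 4)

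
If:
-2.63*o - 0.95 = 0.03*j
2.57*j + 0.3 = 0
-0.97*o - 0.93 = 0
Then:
No Solution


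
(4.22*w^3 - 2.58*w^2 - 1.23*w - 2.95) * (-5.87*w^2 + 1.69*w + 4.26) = -24.7714*w^5 + 22.2764*w^4 + 20.8371*w^3 + 4.247*w^2 - 10.2253*w - 12.567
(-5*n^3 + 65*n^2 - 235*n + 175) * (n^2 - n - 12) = -5*n^5 + 70*n^4 - 240*n^3 - 370*n^2 + 2645*n - 2100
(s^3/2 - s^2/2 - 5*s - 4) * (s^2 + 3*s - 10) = s^5/2 + s^4 - 23*s^3/2 - 14*s^2 + 38*s + 40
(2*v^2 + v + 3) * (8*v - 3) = 16*v^3 + 2*v^2 + 21*v - 9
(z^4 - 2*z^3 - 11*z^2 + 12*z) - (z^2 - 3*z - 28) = z^4 - 2*z^3 - 12*z^2 + 15*z + 28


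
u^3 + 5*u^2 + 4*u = u*(u + 1)*(u + 4)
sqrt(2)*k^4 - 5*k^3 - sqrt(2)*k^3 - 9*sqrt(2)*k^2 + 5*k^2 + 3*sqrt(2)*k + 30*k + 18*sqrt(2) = (k - 3)*(k + 2)*(k - 3*sqrt(2))*(sqrt(2)*k + 1)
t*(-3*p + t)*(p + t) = -3*p^2*t - 2*p*t^2 + t^3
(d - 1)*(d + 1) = d^2 - 1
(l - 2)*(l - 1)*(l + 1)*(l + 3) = l^4 + l^3 - 7*l^2 - l + 6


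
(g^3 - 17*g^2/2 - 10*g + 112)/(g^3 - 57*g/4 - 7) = 2*(g - 8)/(2*g + 1)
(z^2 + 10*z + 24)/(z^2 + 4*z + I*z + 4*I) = (z + 6)/(z + I)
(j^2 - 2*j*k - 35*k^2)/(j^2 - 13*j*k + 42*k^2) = (j + 5*k)/(j - 6*k)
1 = 1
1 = 1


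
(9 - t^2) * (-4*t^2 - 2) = 4*t^4 - 34*t^2 - 18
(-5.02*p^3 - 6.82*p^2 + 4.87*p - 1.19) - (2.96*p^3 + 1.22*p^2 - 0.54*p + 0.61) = -7.98*p^3 - 8.04*p^2 + 5.41*p - 1.8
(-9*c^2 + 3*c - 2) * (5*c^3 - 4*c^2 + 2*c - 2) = -45*c^5 + 51*c^4 - 40*c^3 + 32*c^2 - 10*c + 4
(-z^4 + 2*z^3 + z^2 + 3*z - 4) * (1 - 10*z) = 10*z^5 - 21*z^4 - 8*z^3 - 29*z^2 + 43*z - 4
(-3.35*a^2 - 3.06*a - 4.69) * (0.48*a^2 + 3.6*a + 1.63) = -1.608*a^4 - 13.5288*a^3 - 18.7277*a^2 - 21.8718*a - 7.6447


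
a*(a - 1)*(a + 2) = a^3 + a^2 - 2*a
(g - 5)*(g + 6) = g^2 + g - 30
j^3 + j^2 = j^2*(j + 1)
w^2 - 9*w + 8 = (w - 8)*(w - 1)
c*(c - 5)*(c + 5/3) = c^3 - 10*c^2/3 - 25*c/3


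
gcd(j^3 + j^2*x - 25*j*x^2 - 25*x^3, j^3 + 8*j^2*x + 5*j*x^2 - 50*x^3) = j + 5*x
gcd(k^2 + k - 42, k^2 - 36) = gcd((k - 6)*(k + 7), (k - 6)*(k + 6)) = k - 6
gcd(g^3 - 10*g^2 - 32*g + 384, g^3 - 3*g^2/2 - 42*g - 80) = g - 8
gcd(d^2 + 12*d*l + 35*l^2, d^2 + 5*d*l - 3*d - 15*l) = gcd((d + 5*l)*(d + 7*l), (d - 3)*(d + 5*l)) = d + 5*l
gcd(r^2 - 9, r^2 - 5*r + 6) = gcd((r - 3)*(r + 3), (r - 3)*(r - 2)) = r - 3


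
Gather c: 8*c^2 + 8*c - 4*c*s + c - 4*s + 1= 8*c^2 + c*(9 - 4*s) - 4*s + 1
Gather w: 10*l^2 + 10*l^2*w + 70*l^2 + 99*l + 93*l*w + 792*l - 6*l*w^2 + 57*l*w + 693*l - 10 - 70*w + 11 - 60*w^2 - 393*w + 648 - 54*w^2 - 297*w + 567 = 80*l^2 + 1584*l + w^2*(-6*l - 114) + w*(10*l^2 + 150*l - 760) + 1216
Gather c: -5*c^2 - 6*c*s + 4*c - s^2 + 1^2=-5*c^2 + c*(4 - 6*s) - s^2 + 1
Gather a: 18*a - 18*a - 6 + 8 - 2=0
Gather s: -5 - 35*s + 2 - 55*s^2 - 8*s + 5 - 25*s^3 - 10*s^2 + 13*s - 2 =-25*s^3 - 65*s^2 - 30*s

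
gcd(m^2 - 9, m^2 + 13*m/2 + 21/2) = m + 3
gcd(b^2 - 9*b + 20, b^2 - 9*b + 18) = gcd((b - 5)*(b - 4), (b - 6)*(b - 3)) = 1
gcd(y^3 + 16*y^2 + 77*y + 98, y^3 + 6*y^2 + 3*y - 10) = y + 2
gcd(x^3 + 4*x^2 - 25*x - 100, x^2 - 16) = x + 4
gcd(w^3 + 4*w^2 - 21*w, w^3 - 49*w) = w^2 + 7*w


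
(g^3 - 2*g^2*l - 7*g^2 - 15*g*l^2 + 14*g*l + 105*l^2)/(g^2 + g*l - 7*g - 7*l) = (g^2 - 2*g*l - 15*l^2)/(g + l)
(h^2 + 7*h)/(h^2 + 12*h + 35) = h/(h + 5)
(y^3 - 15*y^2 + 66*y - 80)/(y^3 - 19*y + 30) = (y^2 - 13*y + 40)/(y^2 + 2*y - 15)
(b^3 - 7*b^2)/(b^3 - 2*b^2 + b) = b*(b - 7)/(b^2 - 2*b + 1)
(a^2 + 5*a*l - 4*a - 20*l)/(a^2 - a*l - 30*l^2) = (a - 4)/(a - 6*l)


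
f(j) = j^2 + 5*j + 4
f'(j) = 2*j + 5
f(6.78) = 83.87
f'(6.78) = 18.56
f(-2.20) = -2.16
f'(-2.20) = 0.60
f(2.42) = 21.96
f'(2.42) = 9.84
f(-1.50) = -1.25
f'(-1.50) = 2.00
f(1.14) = 11.00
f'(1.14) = 7.28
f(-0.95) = 0.15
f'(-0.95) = 3.10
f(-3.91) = -0.26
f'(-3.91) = -2.82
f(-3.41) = -1.42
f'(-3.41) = -1.82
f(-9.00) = 40.00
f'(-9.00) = -13.00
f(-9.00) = 40.00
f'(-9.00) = -13.00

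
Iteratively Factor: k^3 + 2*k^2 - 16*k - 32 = (k + 2)*(k^2 - 16) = (k + 2)*(k + 4)*(k - 4)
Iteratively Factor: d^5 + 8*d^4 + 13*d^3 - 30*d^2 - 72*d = (d)*(d^4 + 8*d^3 + 13*d^2 - 30*d - 72) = d*(d + 3)*(d^3 + 5*d^2 - 2*d - 24) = d*(d - 2)*(d + 3)*(d^2 + 7*d + 12) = d*(d - 2)*(d + 3)*(d + 4)*(d + 3)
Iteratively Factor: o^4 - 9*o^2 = (o + 3)*(o^3 - 3*o^2) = o*(o + 3)*(o^2 - 3*o) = o*(o - 3)*(o + 3)*(o)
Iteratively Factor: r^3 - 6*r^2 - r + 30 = (r + 2)*(r^2 - 8*r + 15) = (r - 5)*(r + 2)*(r - 3)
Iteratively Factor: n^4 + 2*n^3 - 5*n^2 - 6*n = (n - 2)*(n^3 + 4*n^2 + 3*n) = (n - 2)*(n + 1)*(n^2 + 3*n) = (n - 2)*(n + 1)*(n + 3)*(n)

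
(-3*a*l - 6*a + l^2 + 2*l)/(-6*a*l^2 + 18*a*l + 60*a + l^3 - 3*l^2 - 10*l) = (3*a - l)/(6*a*l - 30*a - l^2 + 5*l)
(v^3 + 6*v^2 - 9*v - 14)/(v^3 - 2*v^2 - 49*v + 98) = (v + 1)/(v - 7)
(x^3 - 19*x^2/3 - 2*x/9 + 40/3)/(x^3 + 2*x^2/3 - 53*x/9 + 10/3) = (3*x^2 - 14*x - 24)/(3*x^2 + 7*x - 6)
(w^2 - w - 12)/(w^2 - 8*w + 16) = (w + 3)/(w - 4)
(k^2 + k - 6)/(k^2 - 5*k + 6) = (k + 3)/(k - 3)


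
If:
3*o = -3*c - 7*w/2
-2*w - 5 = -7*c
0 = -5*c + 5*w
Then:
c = 1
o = -13/6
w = 1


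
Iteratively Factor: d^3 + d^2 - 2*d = (d - 1)*(d^2 + 2*d) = d*(d - 1)*(d + 2)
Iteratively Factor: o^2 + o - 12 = (o - 3)*(o + 4)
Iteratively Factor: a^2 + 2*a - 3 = (a + 3)*(a - 1)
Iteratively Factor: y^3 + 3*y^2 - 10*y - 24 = (y - 3)*(y^2 + 6*y + 8) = (y - 3)*(y + 2)*(y + 4)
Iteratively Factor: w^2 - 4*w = (w)*(w - 4)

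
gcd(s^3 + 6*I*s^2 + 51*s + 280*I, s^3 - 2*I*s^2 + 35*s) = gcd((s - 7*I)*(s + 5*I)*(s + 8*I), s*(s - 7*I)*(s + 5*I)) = s^2 - 2*I*s + 35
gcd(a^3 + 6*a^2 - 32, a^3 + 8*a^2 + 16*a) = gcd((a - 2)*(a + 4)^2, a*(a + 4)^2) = a^2 + 8*a + 16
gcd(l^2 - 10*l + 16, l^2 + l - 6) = l - 2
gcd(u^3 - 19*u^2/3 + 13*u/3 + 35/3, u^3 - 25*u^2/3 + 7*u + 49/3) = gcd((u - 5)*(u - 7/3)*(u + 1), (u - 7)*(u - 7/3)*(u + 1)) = u^2 - 4*u/3 - 7/3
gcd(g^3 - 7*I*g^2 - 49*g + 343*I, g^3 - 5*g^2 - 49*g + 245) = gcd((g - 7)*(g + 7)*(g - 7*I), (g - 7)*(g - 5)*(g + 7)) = g^2 - 49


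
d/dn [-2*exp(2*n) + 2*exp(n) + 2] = (2 - 4*exp(n))*exp(n)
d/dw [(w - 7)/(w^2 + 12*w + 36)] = (20 - w)/(w^3 + 18*w^2 + 108*w + 216)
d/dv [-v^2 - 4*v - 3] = -2*v - 4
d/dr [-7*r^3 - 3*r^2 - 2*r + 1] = -21*r^2 - 6*r - 2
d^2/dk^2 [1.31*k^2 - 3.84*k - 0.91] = 2.62000000000000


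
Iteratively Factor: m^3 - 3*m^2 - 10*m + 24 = (m - 2)*(m^2 - m - 12) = (m - 4)*(m - 2)*(m + 3)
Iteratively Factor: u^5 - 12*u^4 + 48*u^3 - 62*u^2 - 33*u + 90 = (u - 3)*(u^4 - 9*u^3 + 21*u^2 + u - 30) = (u - 3)^2*(u^3 - 6*u^2 + 3*u + 10) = (u - 5)*(u - 3)^2*(u^2 - u - 2) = (u - 5)*(u - 3)^2*(u + 1)*(u - 2)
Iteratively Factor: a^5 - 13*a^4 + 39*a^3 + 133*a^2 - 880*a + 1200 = (a - 5)*(a^4 - 8*a^3 - a^2 + 128*a - 240) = (a - 5)^2*(a^3 - 3*a^2 - 16*a + 48) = (a - 5)^2*(a - 4)*(a^2 + a - 12) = (a - 5)^2*(a - 4)*(a + 4)*(a - 3)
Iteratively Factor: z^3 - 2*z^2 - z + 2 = (z + 1)*(z^2 - 3*z + 2) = (z - 1)*(z + 1)*(z - 2)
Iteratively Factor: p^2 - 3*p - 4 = (p + 1)*(p - 4)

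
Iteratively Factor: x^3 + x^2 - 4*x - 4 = (x + 2)*(x^2 - x - 2) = (x - 2)*(x + 2)*(x + 1)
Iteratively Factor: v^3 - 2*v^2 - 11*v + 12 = (v - 1)*(v^2 - v - 12) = (v - 4)*(v - 1)*(v + 3)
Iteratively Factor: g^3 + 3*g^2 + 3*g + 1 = (g + 1)*(g^2 + 2*g + 1) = (g + 1)^2*(g + 1)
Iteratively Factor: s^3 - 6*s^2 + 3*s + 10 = (s - 5)*(s^2 - s - 2) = (s - 5)*(s + 1)*(s - 2)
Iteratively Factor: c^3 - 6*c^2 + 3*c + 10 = (c + 1)*(c^2 - 7*c + 10) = (c - 2)*(c + 1)*(c - 5)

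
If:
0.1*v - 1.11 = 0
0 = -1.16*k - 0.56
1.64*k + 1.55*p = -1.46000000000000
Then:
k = -0.48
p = -0.43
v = 11.10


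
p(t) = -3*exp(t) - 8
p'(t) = -3*exp(t)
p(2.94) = -64.75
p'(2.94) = -56.75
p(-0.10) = -10.71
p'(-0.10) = -2.71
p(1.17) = -17.67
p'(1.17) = -9.67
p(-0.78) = -9.38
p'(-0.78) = -1.38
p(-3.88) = -8.06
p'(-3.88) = -0.06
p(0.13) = -11.42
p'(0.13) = -3.42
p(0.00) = -11.00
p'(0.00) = -3.00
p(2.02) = -30.61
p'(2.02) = -22.61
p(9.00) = -24317.25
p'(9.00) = -24309.25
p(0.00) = -11.00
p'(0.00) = -3.00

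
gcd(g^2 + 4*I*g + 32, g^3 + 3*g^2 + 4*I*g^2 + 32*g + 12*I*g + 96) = g^2 + 4*I*g + 32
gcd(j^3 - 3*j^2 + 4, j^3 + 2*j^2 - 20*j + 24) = j^2 - 4*j + 4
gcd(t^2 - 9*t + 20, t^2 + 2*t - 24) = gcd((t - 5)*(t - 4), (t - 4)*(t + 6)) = t - 4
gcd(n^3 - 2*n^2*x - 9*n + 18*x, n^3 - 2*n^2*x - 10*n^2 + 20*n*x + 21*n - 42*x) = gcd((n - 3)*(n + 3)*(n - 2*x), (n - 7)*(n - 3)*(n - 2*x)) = -n^2 + 2*n*x + 3*n - 6*x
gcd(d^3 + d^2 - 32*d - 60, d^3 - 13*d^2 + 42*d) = d - 6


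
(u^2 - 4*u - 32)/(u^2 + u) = (u^2 - 4*u - 32)/(u*(u + 1))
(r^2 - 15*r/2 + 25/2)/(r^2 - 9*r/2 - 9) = (-2*r^2 + 15*r - 25)/(-2*r^2 + 9*r + 18)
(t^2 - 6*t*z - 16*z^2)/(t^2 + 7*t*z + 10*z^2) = (t - 8*z)/(t + 5*z)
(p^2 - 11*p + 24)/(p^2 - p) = (p^2 - 11*p + 24)/(p*(p - 1))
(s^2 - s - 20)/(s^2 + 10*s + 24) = (s - 5)/(s + 6)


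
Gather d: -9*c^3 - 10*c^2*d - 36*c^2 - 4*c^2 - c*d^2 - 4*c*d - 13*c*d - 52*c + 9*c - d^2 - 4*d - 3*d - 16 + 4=-9*c^3 - 40*c^2 - 43*c + d^2*(-c - 1) + d*(-10*c^2 - 17*c - 7) - 12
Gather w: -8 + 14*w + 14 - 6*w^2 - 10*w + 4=-6*w^2 + 4*w + 10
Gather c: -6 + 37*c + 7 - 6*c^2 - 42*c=-6*c^2 - 5*c + 1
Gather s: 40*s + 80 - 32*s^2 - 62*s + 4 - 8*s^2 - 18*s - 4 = -40*s^2 - 40*s + 80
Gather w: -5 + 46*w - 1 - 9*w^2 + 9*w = -9*w^2 + 55*w - 6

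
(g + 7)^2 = g^2 + 14*g + 49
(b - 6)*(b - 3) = b^2 - 9*b + 18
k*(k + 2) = k^2 + 2*k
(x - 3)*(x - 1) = x^2 - 4*x + 3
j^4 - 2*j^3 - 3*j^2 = j^2*(j - 3)*(j + 1)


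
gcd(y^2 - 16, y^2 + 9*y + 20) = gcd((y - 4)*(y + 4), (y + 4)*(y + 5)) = y + 4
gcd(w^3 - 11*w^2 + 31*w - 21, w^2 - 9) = w - 3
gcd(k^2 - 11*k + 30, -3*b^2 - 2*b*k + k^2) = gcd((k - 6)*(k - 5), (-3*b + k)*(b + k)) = 1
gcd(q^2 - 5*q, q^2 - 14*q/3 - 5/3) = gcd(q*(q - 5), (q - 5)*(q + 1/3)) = q - 5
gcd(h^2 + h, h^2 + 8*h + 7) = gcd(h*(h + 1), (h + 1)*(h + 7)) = h + 1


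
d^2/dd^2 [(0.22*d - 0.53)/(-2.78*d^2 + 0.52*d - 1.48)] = (-(0.22*d - 0.53)*(5.56*d - 0.52)*(11.12*d - 1.04) + (3.6696*d - 3.1756)*(2.78*d^2 - 0.52*d + 1.48))/(2.78*d^2 - 0.52*d + 1.48)^3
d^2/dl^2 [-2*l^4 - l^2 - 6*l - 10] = -24*l^2 - 2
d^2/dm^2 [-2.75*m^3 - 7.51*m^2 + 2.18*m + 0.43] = -16.5*m - 15.02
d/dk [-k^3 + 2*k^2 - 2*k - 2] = -3*k^2 + 4*k - 2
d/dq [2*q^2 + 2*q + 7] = 4*q + 2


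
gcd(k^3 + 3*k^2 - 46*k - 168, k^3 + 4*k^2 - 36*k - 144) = k^2 + 10*k + 24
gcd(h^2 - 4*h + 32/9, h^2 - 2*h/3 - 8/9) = h - 4/3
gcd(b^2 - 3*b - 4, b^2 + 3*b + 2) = b + 1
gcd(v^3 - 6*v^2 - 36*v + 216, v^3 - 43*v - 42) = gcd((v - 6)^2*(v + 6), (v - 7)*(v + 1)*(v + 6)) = v + 6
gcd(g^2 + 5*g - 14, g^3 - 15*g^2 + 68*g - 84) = g - 2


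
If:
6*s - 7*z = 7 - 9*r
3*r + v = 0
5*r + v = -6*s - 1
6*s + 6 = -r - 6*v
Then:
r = 5/19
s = -29/114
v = -15/19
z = -117/133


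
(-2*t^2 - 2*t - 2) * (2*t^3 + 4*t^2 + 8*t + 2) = -4*t^5 - 12*t^4 - 28*t^3 - 28*t^2 - 20*t - 4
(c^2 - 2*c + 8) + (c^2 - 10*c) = 2*c^2 - 12*c + 8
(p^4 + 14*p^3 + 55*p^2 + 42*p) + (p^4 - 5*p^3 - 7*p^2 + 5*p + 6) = 2*p^4 + 9*p^3 + 48*p^2 + 47*p + 6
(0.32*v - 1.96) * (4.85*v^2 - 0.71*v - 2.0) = 1.552*v^3 - 9.7332*v^2 + 0.7516*v + 3.92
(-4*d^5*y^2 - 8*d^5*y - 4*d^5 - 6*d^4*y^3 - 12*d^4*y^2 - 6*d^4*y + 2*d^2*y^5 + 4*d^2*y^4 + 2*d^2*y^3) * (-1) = 4*d^5*y^2 + 8*d^5*y + 4*d^5 + 6*d^4*y^3 + 12*d^4*y^2 + 6*d^4*y - 2*d^2*y^5 - 4*d^2*y^4 - 2*d^2*y^3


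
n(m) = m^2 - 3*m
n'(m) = 2*m - 3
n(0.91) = -1.90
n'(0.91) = -1.18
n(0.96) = -1.96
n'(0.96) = -1.08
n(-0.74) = 2.77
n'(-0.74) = -4.48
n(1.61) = -2.24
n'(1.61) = 0.22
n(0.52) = -1.29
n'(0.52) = -1.96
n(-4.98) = 39.74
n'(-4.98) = -12.96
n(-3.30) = 20.79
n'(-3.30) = -9.60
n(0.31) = -0.83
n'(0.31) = -2.38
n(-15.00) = 270.00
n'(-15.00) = -33.00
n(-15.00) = 270.00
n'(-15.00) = -33.00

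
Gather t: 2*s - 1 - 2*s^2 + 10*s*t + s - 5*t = -2*s^2 + 3*s + t*(10*s - 5) - 1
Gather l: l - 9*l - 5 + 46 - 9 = 32 - 8*l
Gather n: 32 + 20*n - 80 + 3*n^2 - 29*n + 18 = 3*n^2 - 9*n - 30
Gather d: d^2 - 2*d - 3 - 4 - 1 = d^2 - 2*d - 8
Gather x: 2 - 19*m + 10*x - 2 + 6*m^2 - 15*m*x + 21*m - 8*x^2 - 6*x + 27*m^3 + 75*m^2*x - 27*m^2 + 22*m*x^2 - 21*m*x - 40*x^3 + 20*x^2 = 27*m^3 - 21*m^2 + 2*m - 40*x^3 + x^2*(22*m + 12) + x*(75*m^2 - 36*m + 4)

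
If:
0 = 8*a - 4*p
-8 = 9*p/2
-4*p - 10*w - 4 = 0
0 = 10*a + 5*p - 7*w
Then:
No Solution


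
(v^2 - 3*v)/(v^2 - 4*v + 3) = v/(v - 1)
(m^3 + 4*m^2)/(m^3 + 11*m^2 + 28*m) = m/(m + 7)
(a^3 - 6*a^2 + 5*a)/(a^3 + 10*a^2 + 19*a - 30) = a*(a - 5)/(a^2 + 11*a + 30)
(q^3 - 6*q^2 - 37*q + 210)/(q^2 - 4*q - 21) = (q^2 + q - 30)/(q + 3)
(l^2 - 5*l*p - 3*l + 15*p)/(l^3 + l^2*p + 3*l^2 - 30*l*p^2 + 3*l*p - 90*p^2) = (l - 3)/(l^2 + 6*l*p + 3*l + 18*p)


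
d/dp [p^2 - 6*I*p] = 2*p - 6*I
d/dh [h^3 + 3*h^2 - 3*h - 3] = 3*h^2 + 6*h - 3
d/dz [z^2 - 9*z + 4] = 2*z - 9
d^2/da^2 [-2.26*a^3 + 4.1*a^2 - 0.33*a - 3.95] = 8.2 - 13.56*a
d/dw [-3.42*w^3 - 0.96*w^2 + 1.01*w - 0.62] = -10.26*w^2 - 1.92*w + 1.01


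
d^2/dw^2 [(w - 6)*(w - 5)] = 2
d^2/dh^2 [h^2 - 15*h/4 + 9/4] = 2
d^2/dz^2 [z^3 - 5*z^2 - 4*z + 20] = 6*z - 10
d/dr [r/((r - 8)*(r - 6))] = (48 - r^2)/(r^4 - 28*r^3 + 292*r^2 - 1344*r + 2304)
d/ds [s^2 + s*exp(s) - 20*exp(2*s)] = s*exp(s) + 2*s - 40*exp(2*s) + exp(s)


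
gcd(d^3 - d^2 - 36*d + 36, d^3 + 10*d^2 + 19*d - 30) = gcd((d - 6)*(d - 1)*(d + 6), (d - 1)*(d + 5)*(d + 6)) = d^2 + 5*d - 6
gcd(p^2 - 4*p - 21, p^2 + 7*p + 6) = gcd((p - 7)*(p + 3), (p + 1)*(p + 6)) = 1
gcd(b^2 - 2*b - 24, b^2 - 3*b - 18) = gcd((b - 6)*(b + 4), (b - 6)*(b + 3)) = b - 6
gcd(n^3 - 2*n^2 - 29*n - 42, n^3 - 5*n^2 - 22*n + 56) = n - 7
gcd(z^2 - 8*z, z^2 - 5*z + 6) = 1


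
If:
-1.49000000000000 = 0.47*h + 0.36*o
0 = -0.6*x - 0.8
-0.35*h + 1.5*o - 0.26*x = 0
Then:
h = -2.54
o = -0.82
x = -1.33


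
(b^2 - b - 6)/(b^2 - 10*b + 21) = (b + 2)/(b - 7)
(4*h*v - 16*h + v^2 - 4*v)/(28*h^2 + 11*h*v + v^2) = (v - 4)/(7*h + v)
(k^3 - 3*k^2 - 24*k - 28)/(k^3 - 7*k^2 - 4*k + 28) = (k + 2)/(k - 2)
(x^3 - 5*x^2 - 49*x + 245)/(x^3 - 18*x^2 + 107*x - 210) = (x + 7)/(x - 6)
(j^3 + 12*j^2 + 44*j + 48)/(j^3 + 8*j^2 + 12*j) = (j + 4)/j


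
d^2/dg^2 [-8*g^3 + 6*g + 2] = -48*g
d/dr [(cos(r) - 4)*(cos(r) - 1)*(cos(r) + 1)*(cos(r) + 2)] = 2*(-2*cos(r)^3 + 3*cos(r)^2 + 9*cos(r) - 1)*sin(r)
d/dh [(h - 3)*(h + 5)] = 2*h + 2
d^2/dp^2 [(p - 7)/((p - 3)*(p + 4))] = 2*(p^3 - 21*p^2 + 15*p - 79)/(p^6 + 3*p^5 - 33*p^4 - 71*p^3 + 396*p^2 + 432*p - 1728)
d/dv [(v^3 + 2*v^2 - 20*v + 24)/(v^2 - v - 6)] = (v^4 - 2*v^3 - 72*v + 144)/(v^4 - 2*v^3 - 11*v^2 + 12*v + 36)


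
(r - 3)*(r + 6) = r^2 + 3*r - 18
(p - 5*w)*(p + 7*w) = p^2 + 2*p*w - 35*w^2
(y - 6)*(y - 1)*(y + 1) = y^3 - 6*y^2 - y + 6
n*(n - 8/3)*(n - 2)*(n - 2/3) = n^4 - 16*n^3/3 + 76*n^2/9 - 32*n/9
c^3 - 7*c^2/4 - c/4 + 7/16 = (c - 7/4)*(c - 1/2)*(c + 1/2)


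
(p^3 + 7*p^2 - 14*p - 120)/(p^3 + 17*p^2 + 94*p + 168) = (p^2 + p - 20)/(p^2 + 11*p + 28)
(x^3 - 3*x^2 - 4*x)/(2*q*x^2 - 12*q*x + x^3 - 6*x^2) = (x^2 - 3*x - 4)/(2*q*x - 12*q + x^2 - 6*x)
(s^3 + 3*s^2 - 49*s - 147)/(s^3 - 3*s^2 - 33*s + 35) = (s^2 + 10*s + 21)/(s^2 + 4*s - 5)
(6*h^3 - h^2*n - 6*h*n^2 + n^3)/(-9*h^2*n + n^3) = (-6*h^3 + h^2*n + 6*h*n^2 - n^3)/(n*(9*h^2 - n^2))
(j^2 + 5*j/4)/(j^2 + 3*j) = (j + 5/4)/(j + 3)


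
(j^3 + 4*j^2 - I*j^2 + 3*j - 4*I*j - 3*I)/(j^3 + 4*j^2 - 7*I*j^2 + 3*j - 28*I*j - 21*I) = (j - I)/(j - 7*I)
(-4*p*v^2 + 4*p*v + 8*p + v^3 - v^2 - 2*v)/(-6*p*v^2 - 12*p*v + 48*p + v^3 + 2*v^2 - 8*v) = (4*p*v + 4*p - v^2 - v)/(6*p*v + 24*p - v^2 - 4*v)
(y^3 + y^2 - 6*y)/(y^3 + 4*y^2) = (y^2 + y - 6)/(y*(y + 4))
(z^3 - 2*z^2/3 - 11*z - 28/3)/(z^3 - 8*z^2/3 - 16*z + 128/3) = (3*z^2 + 10*z + 7)/(3*z^2 + 4*z - 32)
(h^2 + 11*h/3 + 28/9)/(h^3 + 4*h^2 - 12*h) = (9*h^2 + 33*h + 28)/(9*h*(h^2 + 4*h - 12))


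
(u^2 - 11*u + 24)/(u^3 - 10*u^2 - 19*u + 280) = (u - 3)/(u^2 - 2*u - 35)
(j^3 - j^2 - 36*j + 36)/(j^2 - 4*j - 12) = (j^2 + 5*j - 6)/(j + 2)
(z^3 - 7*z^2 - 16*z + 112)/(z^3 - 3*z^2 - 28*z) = (z - 4)/z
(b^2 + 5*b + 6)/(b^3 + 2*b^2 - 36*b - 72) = (b + 3)/(b^2 - 36)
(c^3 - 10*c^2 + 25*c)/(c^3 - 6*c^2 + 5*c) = (c - 5)/(c - 1)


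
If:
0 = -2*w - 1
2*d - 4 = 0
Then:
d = 2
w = -1/2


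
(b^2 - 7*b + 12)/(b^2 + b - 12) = (b - 4)/(b + 4)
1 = 1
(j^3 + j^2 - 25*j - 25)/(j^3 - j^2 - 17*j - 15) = (j + 5)/(j + 3)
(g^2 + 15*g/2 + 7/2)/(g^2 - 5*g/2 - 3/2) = (g + 7)/(g - 3)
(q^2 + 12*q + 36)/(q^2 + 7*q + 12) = (q^2 + 12*q + 36)/(q^2 + 7*q + 12)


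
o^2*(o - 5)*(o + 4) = o^4 - o^3 - 20*o^2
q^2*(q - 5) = q^3 - 5*q^2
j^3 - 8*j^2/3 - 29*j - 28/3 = (j - 7)*(j + 1/3)*(j + 4)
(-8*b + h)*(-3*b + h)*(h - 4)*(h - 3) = 24*b^2*h^2 - 168*b^2*h + 288*b^2 - 11*b*h^3 + 77*b*h^2 - 132*b*h + h^4 - 7*h^3 + 12*h^2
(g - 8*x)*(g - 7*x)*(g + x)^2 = g^4 - 13*g^3*x + 27*g^2*x^2 + 97*g*x^3 + 56*x^4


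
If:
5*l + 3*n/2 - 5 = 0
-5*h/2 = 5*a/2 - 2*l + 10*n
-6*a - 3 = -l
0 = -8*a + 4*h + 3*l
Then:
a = -1879/5178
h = -6953/5178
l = 710/863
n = 510/863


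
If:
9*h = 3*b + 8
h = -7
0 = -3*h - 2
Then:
No Solution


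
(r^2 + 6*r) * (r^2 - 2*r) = r^4 + 4*r^3 - 12*r^2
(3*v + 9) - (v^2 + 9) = -v^2 + 3*v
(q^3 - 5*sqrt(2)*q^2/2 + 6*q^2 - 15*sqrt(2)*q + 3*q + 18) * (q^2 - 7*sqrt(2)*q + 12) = q^5 - 19*sqrt(2)*q^4/2 + 6*q^4 - 57*sqrt(2)*q^3 + 50*q^3 - 51*sqrt(2)*q^2 + 300*q^2 - 306*sqrt(2)*q + 36*q + 216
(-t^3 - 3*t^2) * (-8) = 8*t^3 + 24*t^2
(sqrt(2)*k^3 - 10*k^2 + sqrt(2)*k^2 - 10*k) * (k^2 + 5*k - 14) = sqrt(2)*k^5 - 10*k^4 + 6*sqrt(2)*k^4 - 60*k^3 - 9*sqrt(2)*k^3 - 14*sqrt(2)*k^2 + 90*k^2 + 140*k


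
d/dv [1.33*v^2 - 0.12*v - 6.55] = 2.66*v - 0.12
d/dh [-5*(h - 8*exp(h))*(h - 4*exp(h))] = 60*h*exp(h) - 10*h - 320*exp(2*h) + 60*exp(h)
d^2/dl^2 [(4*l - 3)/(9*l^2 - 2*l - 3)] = 2*((35 - 108*l)*(-9*l^2 + 2*l + 3) - 4*(4*l - 3)*(9*l - 1)^2)/(-9*l^2 + 2*l + 3)^3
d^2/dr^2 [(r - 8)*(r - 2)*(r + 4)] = 6*r - 12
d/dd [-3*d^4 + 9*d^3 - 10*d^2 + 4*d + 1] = -12*d^3 + 27*d^2 - 20*d + 4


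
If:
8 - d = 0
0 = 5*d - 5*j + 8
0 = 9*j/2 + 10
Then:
No Solution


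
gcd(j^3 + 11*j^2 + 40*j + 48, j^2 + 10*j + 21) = j + 3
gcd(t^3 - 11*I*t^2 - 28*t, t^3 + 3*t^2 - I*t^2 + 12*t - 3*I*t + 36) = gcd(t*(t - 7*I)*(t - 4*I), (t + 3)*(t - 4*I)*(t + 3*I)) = t - 4*I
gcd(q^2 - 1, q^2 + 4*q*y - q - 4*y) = q - 1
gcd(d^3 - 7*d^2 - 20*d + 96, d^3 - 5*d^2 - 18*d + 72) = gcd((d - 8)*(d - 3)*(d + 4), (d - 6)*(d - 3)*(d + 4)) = d^2 + d - 12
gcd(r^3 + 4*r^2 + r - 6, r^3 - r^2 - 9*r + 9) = r^2 + 2*r - 3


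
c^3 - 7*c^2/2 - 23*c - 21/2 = (c - 7)*(c + 1/2)*(c + 3)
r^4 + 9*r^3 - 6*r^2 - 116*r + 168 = (r - 2)^2*(r + 6)*(r + 7)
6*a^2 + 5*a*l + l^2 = (2*a + l)*(3*a + l)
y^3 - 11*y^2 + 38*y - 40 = (y - 5)*(y - 4)*(y - 2)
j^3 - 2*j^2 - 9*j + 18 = (j - 3)*(j - 2)*(j + 3)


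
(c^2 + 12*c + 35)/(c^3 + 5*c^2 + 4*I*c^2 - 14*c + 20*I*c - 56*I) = (c + 5)/(c^2 + c*(-2 + 4*I) - 8*I)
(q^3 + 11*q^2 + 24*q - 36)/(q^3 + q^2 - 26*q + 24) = (q + 6)/(q - 4)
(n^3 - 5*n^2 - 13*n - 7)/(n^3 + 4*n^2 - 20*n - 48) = (n^3 - 5*n^2 - 13*n - 7)/(n^3 + 4*n^2 - 20*n - 48)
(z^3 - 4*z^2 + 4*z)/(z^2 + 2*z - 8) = z*(z - 2)/(z + 4)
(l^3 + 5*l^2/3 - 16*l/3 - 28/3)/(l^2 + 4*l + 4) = l - 7/3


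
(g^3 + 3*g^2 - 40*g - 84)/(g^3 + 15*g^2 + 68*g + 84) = (g - 6)/(g + 6)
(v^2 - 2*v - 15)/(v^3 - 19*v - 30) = 1/(v + 2)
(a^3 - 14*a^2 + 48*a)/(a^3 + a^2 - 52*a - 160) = a*(a - 6)/(a^2 + 9*a + 20)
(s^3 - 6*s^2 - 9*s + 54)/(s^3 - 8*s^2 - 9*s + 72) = (s - 6)/(s - 8)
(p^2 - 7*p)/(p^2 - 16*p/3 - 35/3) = 3*p/(3*p + 5)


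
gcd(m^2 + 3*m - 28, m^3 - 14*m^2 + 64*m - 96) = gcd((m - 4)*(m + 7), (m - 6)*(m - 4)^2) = m - 4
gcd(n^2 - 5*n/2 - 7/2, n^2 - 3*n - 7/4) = n - 7/2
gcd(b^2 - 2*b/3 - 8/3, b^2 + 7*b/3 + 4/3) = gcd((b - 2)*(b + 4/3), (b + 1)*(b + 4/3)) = b + 4/3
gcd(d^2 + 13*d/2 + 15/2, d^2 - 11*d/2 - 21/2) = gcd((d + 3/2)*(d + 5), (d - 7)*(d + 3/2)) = d + 3/2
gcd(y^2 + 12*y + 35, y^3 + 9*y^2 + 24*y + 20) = y + 5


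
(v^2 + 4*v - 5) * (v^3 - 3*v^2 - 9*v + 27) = v^5 + v^4 - 26*v^3 + 6*v^2 + 153*v - 135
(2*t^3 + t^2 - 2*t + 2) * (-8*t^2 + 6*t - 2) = -16*t^5 + 4*t^4 + 18*t^3 - 30*t^2 + 16*t - 4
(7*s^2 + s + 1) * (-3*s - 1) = -21*s^3 - 10*s^2 - 4*s - 1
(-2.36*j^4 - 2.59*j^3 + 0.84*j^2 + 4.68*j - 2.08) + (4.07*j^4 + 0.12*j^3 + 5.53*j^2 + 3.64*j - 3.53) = 1.71*j^4 - 2.47*j^3 + 6.37*j^2 + 8.32*j - 5.61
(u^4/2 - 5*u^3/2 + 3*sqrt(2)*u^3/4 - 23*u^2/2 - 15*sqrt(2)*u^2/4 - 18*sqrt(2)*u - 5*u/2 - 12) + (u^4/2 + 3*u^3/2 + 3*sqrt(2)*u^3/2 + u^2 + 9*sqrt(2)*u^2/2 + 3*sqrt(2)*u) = u^4 - u^3 + 9*sqrt(2)*u^3/4 - 21*u^2/2 + 3*sqrt(2)*u^2/4 - 15*sqrt(2)*u - 5*u/2 - 12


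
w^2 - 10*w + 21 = (w - 7)*(w - 3)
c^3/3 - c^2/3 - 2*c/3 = c*(c/3 + 1/3)*(c - 2)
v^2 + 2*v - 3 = (v - 1)*(v + 3)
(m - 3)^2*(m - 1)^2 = m^4 - 8*m^3 + 22*m^2 - 24*m + 9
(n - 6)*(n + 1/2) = n^2 - 11*n/2 - 3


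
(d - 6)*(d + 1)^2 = d^3 - 4*d^2 - 11*d - 6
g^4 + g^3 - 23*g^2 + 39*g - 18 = (g - 3)*(g - 1)^2*(g + 6)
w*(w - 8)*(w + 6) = w^3 - 2*w^2 - 48*w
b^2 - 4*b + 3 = (b - 3)*(b - 1)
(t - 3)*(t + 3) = t^2 - 9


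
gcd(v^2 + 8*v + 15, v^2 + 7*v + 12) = v + 3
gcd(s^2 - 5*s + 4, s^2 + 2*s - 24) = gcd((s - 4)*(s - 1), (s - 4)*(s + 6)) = s - 4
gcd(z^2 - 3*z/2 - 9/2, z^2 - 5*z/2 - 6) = z + 3/2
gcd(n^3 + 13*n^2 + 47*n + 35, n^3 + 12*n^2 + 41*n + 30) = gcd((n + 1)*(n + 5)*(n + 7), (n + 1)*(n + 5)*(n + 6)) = n^2 + 6*n + 5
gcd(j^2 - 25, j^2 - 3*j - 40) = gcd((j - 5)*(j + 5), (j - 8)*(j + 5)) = j + 5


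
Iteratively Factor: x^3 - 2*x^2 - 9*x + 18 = (x + 3)*(x^2 - 5*x + 6) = (x - 3)*(x + 3)*(x - 2)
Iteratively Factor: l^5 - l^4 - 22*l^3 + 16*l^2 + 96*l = (l + 4)*(l^4 - 5*l^3 - 2*l^2 + 24*l) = (l + 2)*(l + 4)*(l^3 - 7*l^2 + 12*l) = (l - 3)*(l + 2)*(l + 4)*(l^2 - 4*l) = (l - 4)*(l - 3)*(l + 2)*(l + 4)*(l)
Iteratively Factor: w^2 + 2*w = (w)*(w + 2)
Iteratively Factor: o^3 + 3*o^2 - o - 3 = (o + 1)*(o^2 + 2*o - 3) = (o - 1)*(o + 1)*(o + 3)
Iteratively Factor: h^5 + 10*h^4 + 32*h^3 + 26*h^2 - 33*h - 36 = (h + 3)*(h^4 + 7*h^3 + 11*h^2 - 7*h - 12) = (h + 1)*(h + 3)*(h^3 + 6*h^2 + 5*h - 12) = (h + 1)*(h + 3)*(h + 4)*(h^2 + 2*h - 3) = (h + 1)*(h + 3)^2*(h + 4)*(h - 1)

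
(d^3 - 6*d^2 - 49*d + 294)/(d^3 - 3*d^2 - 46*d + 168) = (d - 7)/(d - 4)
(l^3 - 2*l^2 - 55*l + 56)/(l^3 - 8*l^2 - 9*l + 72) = (l^2 + 6*l - 7)/(l^2 - 9)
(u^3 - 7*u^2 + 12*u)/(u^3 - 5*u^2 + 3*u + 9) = u*(u - 4)/(u^2 - 2*u - 3)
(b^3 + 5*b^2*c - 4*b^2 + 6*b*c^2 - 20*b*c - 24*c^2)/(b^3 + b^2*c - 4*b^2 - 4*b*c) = (b^2 + 5*b*c + 6*c^2)/(b*(b + c))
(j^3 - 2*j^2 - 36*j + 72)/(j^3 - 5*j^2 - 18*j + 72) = (j^2 + 4*j - 12)/(j^2 + j - 12)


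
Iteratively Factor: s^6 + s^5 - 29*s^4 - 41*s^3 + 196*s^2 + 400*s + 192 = (s + 3)*(s^5 - 2*s^4 - 23*s^3 + 28*s^2 + 112*s + 64) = (s - 4)*(s + 3)*(s^4 + 2*s^3 - 15*s^2 - 32*s - 16) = (s - 4)*(s + 3)*(s + 4)*(s^3 - 2*s^2 - 7*s - 4) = (s - 4)*(s + 1)*(s + 3)*(s + 4)*(s^2 - 3*s - 4) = (s - 4)^2*(s + 1)*(s + 3)*(s + 4)*(s + 1)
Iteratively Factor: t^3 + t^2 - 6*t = (t)*(t^2 + t - 6) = t*(t - 2)*(t + 3)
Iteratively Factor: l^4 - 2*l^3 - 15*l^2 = (l)*(l^3 - 2*l^2 - 15*l) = l*(l - 5)*(l^2 + 3*l) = l*(l - 5)*(l + 3)*(l)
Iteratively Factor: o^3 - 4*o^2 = (o - 4)*(o^2) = o*(o - 4)*(o)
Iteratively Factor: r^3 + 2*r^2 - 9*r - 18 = (r + 3)*(r^2 - r - 6) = (r + 2)*(r + 3)*(r - 3)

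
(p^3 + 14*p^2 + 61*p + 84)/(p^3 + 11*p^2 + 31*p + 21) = (p + 4)/(p + 1)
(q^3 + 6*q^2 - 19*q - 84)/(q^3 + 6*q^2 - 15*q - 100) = (q^2 + 10*q + 21)/(q^2 + 10*q + 25)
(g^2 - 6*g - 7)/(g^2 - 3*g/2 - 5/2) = 2*(g - 7)/(2*g - 5)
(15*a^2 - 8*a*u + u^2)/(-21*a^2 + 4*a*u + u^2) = (-5*a + u)/(7*a + u)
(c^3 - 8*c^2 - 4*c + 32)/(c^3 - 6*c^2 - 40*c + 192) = (c^2 - 4)/(c^2 + 2*c - 24)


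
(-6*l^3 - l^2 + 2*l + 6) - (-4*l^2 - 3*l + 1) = -6*l^3 + 3*l^2 + 5*l + 5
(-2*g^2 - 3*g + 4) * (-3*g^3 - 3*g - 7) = 6*g^5 + 9*g^4 - 6*g^3 + 23*g^2 + 9*g - 28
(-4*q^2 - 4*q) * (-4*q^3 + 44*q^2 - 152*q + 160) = 16*q^5 - 160*q^4 + 432*q^3 - 32*q^2 - 640*q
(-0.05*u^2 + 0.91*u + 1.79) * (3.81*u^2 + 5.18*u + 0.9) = -0.1905*u^4 + 3.2081*u^3 + 11.4887*u^2 + 10.0912*u + 1.611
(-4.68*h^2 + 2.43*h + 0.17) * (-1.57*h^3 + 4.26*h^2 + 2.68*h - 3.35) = 7.3476*h^5 - 23.7519*h^4 - 2.4575*h^3 + 22.9146*h^2 - 7.6849*h - 0.5695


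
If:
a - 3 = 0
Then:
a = 3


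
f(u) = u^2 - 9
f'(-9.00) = -18.00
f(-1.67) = -6.21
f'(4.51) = 9.02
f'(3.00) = 6.00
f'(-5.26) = -10.52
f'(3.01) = 6.02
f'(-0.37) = -0.74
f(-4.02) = 7.16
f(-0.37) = -8.86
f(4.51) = 11.34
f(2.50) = -2.75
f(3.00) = 0.00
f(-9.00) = 72.00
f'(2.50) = 5.00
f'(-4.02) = -8.04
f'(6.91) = 13.82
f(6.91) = 38.75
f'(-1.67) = -3.34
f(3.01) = 0.06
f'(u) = 2*u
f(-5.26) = 18.67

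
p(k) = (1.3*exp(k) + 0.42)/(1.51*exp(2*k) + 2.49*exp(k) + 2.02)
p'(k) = (1.3*exp(k) + 0.42)*(-3.02*exp(2*k) - 2.49*exp(k))/(1.51*exp(2*k) + 2.49*exp(k) + 2.02)^2 + 1.3*exp(k)/(1.51*exp(2*k) + 2.49*exp(k) + 2.02)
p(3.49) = 0.03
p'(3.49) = -0.02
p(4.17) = 0.01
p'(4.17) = -0.01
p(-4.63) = 0.21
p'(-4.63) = 0.00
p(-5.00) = 0.21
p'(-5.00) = 0.00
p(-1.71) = 0.26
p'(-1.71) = 0.04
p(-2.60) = 0.23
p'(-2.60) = 0.02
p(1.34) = 0.16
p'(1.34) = -0.11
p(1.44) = 0.15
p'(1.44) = -0.11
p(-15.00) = 0.21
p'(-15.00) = 0.00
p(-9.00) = 0.21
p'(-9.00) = 0.00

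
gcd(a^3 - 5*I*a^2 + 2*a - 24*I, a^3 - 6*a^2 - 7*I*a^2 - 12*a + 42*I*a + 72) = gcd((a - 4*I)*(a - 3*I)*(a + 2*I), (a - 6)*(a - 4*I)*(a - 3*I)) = a^2 - 7*I*a - 12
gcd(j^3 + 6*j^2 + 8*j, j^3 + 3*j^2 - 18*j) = j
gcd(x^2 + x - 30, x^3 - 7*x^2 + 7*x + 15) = x - 5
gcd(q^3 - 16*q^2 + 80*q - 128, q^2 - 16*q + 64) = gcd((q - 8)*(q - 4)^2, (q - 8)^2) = q - 8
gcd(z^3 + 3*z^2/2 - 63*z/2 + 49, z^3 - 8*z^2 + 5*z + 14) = z - 2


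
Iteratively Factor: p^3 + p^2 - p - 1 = (p - 1)*(p^2 + 2*p + 1) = (p - 1)*(p + 1)*(p + 1)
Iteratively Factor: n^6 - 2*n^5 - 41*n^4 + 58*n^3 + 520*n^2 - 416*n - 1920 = (n - 3)*(n^5 + n^4 - 38*n^3 - 56*n^2 + 352*n + 640) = (n - 4)*(n - 3)*(n^4 + 5*n^3 - 18*n^2 - 128*n - 160) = (n - 4)*(n - 3)*(n + 4)*(n^3 + n^2 - 22*n - 40) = (n - 4)*(n - 3)*(n + 4)^2*(n^2 - 3*n - 10) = (n - 4)*(n - 3)*(n + 2)*(n + 4)^2*(n - 5)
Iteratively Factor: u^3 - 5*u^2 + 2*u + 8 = (u - 2)*(u^2 - 3*u - 4) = (u - 2)*(u + 1)*(u - 4)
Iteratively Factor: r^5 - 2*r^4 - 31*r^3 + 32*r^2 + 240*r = (r - 5)*(r^4 + 3*r^3 - 16*r^2 - 48*r) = (r - 5)*(r + 3)*(r^3 - 16*r) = (r - 5)*(r - 4)*(r + 3)*(r^2 + 4*r) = r*(r - 5)*(r - 4)*(r + 3)*(r + 4)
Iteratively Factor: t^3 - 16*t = (t - 4)*(t^2 + 4*t) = t*(t - 4)*(t + 4)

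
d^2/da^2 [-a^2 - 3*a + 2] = -2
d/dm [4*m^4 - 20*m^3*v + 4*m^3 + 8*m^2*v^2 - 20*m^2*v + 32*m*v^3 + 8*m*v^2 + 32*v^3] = 16*m^3 - 60*m^2*v + 12*m^2 + 16*m*v^2 - 40*m*v + 32*v^3 + 8*v^2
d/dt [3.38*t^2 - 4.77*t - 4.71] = 6.76*t - 4.77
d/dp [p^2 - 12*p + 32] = 2*p - 12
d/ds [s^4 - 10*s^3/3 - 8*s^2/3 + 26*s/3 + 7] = 4*s^3 - 10*s^2 - 16*s/3 + 26/3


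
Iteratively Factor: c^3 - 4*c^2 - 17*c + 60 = (c + 4)*(c^2 - 8*c + 15) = (c - 3)*(c + 4)*(c - 5)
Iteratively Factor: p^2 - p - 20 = (p - 5)*(p + 4)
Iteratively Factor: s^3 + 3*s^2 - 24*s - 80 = (s - 5)*(s^2 + 8*s + 16) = (s - 5)*(s + 4)*(s + 4)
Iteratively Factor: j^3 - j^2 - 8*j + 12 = (j - 2)*(j^2 + j - 6) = (j - 2)^2*(j + 3)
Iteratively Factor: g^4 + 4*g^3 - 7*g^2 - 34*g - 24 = (g + 2)*(g^3 + 2*g^2 - 11*g - 12) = (g - 3)*(g + 2)*(g^2 + 5*g + 4) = (g - 3)*(g + 1)*(g + 2)*(g + 4)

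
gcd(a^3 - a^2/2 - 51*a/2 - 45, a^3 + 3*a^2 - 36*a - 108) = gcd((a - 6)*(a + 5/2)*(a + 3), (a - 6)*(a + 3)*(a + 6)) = a^2 - 3*a - 18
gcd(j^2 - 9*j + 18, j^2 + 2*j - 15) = j - 3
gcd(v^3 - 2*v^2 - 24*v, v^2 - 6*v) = v^2 - 6*v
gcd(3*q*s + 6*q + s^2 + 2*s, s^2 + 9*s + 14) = s + 2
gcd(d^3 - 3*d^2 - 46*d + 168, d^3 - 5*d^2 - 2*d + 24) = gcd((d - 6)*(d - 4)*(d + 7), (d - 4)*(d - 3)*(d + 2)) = d - 4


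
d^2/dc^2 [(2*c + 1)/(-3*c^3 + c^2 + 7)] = 2*(c^2*(2*c + 1)*(9*c - 2)^2 + (18*c^2 - 4*c + (2*c + 1)*(9*c - 1))*(-3*c^3 + c^2 + 7))/(-3*c^3 + c^2 + 7)^3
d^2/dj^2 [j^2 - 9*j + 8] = 2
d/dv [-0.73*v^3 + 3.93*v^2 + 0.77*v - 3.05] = -2.19*v^2 + 7.86*v + 0.77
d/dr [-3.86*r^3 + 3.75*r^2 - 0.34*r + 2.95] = -11.58*r^2 + 7.5*r - 0.34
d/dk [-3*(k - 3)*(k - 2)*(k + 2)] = -9*k^2 + 18*k + 12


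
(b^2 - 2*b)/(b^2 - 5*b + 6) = b/(b - 3)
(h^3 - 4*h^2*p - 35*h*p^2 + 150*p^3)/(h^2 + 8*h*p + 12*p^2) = (h^2 - 10*h*p + 25*p^2)/(h + 2*p)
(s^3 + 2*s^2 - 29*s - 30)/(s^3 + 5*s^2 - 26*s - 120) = (s + 1)/(s + 4)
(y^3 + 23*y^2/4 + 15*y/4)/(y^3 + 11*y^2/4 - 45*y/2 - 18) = y*(y + 5)/(y^2 + 2*y - 24)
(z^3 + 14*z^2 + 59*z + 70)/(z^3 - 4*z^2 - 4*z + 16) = (z^2 + 12*z + 35)/(z^2 - 6*z + 8)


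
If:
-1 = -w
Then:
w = 1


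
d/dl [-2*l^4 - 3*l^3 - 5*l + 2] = -8*l^3 - 9*l^2 - 5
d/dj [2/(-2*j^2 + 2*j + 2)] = (2*j - 1)/(-j^2 + j + 1)^2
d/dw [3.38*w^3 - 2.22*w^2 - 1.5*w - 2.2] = 10.14*w^2 - 4.44*w - 1.5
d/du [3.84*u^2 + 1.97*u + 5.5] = 7.68*u + 1.97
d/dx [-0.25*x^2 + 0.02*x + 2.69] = 0.02 - 0.5*x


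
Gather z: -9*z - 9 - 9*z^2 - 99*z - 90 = -9*z^2 - 108*z - 99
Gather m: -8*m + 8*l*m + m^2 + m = m^2 + m*(8*l - 7)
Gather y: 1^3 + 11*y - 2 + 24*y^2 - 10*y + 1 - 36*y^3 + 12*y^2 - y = -36*y^3 + 36*y^2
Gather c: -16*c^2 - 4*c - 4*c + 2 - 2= -16*c^2 - 8*c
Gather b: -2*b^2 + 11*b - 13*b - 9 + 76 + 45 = -2*b^2 - 2*b + 112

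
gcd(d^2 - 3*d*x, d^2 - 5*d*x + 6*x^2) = -d + 3*x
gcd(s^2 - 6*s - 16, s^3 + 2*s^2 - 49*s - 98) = s + 2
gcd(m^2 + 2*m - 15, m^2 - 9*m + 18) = m - 3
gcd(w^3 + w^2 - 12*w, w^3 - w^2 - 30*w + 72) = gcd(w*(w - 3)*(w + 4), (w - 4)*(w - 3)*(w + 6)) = w - 3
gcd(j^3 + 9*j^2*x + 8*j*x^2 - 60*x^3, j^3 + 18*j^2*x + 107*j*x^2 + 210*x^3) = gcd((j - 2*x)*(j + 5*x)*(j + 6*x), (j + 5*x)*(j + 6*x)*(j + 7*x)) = j^2 + 11*j*x + 30*x^2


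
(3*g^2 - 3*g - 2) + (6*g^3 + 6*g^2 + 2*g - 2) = 6*g^3 + 9*g^2 - g - 4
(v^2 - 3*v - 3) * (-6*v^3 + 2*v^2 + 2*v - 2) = -6*v^5 + 20*v^4 + 14*v^3 - 14*v^2 + 6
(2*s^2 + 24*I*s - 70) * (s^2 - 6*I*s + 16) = 2*s^4 + 12*I*s^3 + 106*s^2 + 804*I*s - 1120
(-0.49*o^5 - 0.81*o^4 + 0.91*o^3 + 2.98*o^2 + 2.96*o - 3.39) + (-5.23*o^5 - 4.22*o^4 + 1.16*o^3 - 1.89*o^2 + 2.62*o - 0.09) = -5.72*o^5 - 5.03*o^4 + 2.07*o^3 + 1.09*o^2 + 5.58*o - 3.48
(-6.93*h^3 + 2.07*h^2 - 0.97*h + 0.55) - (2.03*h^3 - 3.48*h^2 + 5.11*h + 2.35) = -8.96*h^3 + 5.55*h^2 - 6.08*h - 1.8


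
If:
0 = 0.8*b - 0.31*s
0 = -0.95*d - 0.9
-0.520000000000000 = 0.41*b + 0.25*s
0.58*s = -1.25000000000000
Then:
No Solution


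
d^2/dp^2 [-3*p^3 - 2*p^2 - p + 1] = -18*p - 4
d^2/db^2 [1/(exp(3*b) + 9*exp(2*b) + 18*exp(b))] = 9*(-(exp(2*b) + 4*exp(b) + 2)*(exp(2*b) + 9*exp(b) + 18) + 2*(exp(2*b) + 6*exp(b) + 6)^2)*exp(-b)/(exp(2*b) + 9*exp(b) + 18)^3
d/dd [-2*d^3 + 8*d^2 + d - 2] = -6*d^2 + 16*d + 1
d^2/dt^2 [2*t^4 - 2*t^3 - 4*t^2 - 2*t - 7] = 24*t^2 - 12*t - 8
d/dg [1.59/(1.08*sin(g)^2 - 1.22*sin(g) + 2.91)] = (1.9398 - 3.4344*sin(g))*cos(g)/(1.08*sin(g)^2 - 1.22*sin(g) + 2.91)^2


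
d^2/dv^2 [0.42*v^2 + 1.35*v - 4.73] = 0.840000000000000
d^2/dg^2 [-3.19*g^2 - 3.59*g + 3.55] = -6.38000000000000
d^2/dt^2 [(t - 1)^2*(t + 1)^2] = 12*t^2 - 4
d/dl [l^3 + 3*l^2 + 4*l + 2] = 3*l^2 + 6*l + 4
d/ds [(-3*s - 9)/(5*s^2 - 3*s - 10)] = 3*(5*s^2 + 30*s + 1)/(25*s^4 - 30*s^3 - 91*s^2 + 60*s + 100)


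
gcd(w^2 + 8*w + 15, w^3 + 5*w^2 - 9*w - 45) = w^2 + 8*w + 15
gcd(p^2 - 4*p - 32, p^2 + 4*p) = p + 4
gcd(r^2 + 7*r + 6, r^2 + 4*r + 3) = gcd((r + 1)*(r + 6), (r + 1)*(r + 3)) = r + 1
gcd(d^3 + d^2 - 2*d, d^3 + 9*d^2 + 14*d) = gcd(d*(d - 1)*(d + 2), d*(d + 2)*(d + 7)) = d^2 + 2*d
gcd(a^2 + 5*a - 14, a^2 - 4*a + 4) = a - 2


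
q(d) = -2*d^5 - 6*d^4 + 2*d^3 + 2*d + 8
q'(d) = -10*d^4 - 24*d^3 + 6*d^2 + 2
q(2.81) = -666.49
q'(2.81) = -1106.62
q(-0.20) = 7.58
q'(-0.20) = 2.42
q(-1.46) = -15.14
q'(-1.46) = 44.04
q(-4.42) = 910.40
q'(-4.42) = -1625.07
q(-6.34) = 10278.42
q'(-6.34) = -9797.53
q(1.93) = -110.57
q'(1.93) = -286.94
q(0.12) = 8.24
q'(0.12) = 2.04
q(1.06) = 2.25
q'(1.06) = -32.47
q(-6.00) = 7340.00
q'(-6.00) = -7558.00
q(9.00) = -155980.00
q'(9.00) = -82618.00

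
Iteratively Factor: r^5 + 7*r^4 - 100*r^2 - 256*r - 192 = (r + 2)*(r^4 + 5*r^3 - 10*r^2 - 80*r - 96) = (r - 4)*(r + 2)*(r^3 + 9*r^2 + 26*r + 24) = (r - 4)*(r + 2)*(r + 3)*(r^2 + 6*r + 8) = (r - 4)*(r + 2)*(r + 3)*(r + 4)*(r + 2)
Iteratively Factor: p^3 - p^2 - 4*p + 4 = (p - 2)*(p^2 + p - 2) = (p - 2)*(p - 1)*(p + 2)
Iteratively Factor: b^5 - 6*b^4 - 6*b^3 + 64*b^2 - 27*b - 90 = (b - 5)*(b^4 - b^3 - 11*b^2 + 9*b + 18) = (b - 5)*(b + 3)*(b^3 - 4*b^2 + b + 6) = (b - 5)*(b - 2)*(b + 3)*(b^2 - 2*b - 3) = (b - 5)*(b - 3)*(b - 2)*(b + 3)*(b + 1)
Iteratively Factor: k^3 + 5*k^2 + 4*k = (k + 1)*(k^2 + 4*k) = (k + 1)*(k + 4)*(k)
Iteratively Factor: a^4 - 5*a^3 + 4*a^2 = (a - 1)*(a^3 - 4*a^2) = (a - 4)*(a - 1)*(a^2) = a*(a - 4)*(a - 1)*(a)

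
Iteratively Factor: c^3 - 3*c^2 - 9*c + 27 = (c + 3)*(c^2 - 6*c + 9) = (c - 3)*(c + 3)*(c - 3)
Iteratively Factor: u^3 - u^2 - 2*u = (u)*(u^2 - u - 2) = u*(u - 2)*(u + 1)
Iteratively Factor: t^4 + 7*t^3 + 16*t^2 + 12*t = (t + 2)*(t^3 + 5*t^2 + 6*t) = t*(t + 2)*(t^2 + 5*t + 6) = t*(t + 2)^2*(t + 3)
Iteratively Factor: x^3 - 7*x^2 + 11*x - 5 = (x - 1)*(x^2 - 6*x + 5) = (x - 1)^2*(x - 5)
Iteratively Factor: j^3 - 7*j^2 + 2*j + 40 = (j + 2)*(j^2 - 9*j + 20) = (j - 5)*(j + 2)*(j - 4)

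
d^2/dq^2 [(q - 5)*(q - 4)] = 2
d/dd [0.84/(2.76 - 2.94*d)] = 2.4696/(2.94*d - 2.76)^2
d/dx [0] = 0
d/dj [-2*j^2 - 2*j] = -4*j - 2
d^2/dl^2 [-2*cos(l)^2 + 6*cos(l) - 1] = -6*cos(l) + 4*cos(2*l)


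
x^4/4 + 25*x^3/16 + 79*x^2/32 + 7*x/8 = x*(x/4 + 1)*(x + 1/2)*(x + 7/4)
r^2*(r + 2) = r^3 + 2*r^2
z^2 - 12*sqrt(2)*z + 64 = (z - 8*sqrt(2))*(z - 4*sqrt(2))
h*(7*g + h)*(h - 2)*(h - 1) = 7*g*h^3 - 21*g*h^2 + 14*g*h + h^4 - 3*h^3 + 2*h^2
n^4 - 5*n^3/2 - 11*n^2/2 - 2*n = n*(n - 4)*(n + 1/2)*(n + 1)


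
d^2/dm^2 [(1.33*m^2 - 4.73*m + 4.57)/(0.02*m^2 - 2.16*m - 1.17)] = (0.111128*m^3 + 0.197699999999998*m^2 - 1.84863600000001*m + 70.406046)/(8.0e-6*m^6 - 0.002592*m^5 + 0.278532*m^4 - 9.774432*m^3 - 16.294122*m^2 - 8.870472*m - 1.601613)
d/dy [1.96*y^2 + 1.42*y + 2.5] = 3.92*y + 1.42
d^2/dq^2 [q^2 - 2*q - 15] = 2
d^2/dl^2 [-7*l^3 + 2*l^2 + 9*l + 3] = 4 - 42*l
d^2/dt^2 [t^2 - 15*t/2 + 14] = 2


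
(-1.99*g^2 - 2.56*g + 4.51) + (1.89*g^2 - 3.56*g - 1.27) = -0.1*g^2 - 6.12*g + 3.24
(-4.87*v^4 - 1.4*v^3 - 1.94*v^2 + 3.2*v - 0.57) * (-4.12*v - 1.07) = 20.0644*v^5 + 10.9789*v^4 + 9.4908*v^3 - 11.1082*v^2 - 1.0756*v + 0.6099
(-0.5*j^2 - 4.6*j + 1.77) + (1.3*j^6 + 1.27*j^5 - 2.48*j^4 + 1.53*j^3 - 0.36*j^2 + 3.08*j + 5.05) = 1.3*j^6 + 1.27*j^5 - 2.48*j^4 + 1.53*j^3 - 0.86*j^2 - 1.52*j + 6.82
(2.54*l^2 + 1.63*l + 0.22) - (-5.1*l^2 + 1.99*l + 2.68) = 7.64*l^2 - 0.36*l - 2.46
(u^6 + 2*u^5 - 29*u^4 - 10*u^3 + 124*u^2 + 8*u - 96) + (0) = u^6 + 2*u^5 - 29*u^4 - 10*u^3 + 124*u^2 + 8*u - 96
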